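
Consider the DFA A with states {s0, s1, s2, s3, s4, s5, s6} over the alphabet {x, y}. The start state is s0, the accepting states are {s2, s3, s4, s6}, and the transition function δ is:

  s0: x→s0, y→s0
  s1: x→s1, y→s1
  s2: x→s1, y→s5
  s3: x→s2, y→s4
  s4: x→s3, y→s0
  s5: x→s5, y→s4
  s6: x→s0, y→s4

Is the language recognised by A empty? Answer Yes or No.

Yes

The states reachable from the start state are {s0}.
None of the accepting states {s2, s3, s4, s6} is reachable, so no string is accepted and L(A) = ∅.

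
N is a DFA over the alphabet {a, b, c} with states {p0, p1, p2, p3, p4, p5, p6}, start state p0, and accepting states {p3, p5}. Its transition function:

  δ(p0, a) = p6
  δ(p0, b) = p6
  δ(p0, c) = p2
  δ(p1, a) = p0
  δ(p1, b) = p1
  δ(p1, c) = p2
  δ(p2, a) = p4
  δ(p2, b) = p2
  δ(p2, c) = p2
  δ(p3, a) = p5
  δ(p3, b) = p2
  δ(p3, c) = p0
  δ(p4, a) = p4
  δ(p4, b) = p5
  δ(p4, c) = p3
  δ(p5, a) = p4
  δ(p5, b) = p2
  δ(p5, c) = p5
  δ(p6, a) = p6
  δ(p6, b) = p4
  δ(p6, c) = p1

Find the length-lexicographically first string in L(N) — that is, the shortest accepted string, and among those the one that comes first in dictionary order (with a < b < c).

A breadth-first search from p0 reaches an accepting state first via the path p0 → p6 → p4 → p5 on input abb.
No string of length < 3 is accepted (BFS exhausts all shorter strings without reaching an accepting state), and abb is the lexicographically least accepting string of length 3.

abb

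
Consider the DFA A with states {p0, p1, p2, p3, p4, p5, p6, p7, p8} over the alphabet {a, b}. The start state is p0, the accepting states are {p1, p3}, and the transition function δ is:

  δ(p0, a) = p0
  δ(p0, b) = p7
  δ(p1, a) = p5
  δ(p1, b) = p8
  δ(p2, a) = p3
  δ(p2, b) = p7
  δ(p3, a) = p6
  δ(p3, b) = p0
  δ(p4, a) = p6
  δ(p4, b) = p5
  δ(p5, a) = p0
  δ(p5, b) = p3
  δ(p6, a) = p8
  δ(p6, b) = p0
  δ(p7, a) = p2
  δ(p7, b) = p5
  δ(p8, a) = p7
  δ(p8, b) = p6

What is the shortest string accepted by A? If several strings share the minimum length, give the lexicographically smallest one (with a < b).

A breadth-first search from p0 reaches an accepting state first via the path p0 → p7 → p2 → p3 on input baa.
No string of length < 3 is accepted (BFS exhausts all shorter strings without reaching an accepting state), and baa is the lexicographically least accepting string of length 3.

baa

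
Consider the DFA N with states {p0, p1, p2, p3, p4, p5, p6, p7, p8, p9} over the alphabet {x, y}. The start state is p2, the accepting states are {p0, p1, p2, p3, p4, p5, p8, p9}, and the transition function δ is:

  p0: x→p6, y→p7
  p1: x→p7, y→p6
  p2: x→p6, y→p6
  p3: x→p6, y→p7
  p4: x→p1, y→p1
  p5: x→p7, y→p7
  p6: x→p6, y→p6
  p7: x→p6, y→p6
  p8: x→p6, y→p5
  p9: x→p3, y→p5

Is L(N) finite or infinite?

finite

The useful states (reachable from p2 and able to reach an accepting state) are {p2}.
Restricted to these states the transition graph has no cycle, so every accepting path has bounded length and L is finite.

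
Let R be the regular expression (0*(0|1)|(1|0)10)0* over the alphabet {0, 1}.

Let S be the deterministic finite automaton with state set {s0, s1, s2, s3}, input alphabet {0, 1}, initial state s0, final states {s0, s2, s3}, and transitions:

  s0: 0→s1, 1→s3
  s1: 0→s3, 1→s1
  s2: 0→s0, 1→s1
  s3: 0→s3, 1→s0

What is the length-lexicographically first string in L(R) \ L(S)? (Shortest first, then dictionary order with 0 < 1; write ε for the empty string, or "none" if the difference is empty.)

0

The string 0 is accepted by R but not by S.
No shorter string lies in the difference, and 0 is the lexicographically first length-1 string in L(R) \ L(S).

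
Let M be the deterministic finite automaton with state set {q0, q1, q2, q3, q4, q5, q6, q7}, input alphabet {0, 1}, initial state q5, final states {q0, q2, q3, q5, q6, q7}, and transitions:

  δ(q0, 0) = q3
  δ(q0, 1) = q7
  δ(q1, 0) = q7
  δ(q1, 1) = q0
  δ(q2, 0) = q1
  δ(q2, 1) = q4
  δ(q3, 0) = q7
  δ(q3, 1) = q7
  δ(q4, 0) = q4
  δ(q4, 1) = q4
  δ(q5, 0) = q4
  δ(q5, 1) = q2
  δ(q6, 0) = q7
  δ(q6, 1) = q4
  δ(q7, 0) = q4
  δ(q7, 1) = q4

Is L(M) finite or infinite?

The useful states (reachable from q5 and able to reach an accepting state) are {q0, q1, q2, q3, q5, q7}.
Restricted to these states the transition graph has no cycle, so every accepting path has bounded length and L is finite.

finite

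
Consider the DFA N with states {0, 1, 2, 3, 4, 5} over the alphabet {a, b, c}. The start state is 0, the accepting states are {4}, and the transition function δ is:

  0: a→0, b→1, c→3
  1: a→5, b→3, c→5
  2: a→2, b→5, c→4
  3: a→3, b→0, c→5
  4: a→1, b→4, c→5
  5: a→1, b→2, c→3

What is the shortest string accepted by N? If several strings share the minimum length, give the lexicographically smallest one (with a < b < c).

babc

A breadth-first search from 0 reaches an accepting state first via the path 0 → 1 → 5 → 2 → 4 on input babc.
No string of length < 4 is accepted (BFS exhausts all shorter strings without reaching an accepting state), and babc is the lexicographically least accepting string of length 4.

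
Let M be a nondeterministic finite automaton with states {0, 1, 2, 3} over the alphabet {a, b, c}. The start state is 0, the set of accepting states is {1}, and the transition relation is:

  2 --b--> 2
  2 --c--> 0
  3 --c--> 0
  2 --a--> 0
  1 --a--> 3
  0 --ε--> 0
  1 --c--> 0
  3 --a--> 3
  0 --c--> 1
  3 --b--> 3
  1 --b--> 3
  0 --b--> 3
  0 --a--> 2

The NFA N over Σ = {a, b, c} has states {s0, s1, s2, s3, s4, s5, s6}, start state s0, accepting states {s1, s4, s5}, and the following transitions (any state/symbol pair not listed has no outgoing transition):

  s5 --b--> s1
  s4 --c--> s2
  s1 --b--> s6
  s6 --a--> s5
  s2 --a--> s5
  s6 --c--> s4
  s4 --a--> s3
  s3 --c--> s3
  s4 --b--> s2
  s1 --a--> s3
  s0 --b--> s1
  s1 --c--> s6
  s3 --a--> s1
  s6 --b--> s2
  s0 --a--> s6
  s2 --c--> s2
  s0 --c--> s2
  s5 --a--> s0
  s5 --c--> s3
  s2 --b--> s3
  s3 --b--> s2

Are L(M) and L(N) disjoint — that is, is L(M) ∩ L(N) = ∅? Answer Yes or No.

The string bcc is accepted by both M and N.
Hence L(M) ∩ L(N) ≠ ∅.

No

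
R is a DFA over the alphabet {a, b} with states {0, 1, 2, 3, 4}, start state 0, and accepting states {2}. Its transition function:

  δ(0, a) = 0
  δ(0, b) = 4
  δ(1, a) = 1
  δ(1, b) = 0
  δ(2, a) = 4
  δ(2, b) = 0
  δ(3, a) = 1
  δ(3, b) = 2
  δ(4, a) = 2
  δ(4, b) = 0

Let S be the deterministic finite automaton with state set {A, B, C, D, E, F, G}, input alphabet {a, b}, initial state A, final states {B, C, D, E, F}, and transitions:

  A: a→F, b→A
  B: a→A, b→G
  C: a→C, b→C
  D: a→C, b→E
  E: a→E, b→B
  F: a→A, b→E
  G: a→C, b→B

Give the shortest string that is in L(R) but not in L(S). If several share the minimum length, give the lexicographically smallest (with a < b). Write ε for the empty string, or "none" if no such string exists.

The string babba is accepted by R but not by S.
No shorter string lies in the difference, and babba is the lexicographically first length-5 string in L(R) \ L(S).

babba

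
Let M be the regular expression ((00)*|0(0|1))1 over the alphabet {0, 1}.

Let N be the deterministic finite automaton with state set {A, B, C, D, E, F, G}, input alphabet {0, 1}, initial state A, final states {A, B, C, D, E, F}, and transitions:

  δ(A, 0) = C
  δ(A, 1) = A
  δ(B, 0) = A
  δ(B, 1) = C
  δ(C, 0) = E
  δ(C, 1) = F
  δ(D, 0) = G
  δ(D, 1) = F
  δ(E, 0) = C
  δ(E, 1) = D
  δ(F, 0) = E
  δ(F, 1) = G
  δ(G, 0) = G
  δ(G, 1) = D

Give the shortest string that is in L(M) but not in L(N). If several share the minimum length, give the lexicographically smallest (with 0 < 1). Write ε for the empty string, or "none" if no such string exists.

The string 011 is accepted by M but not by N.
No shorter string lies in the difference, and 011 is the lexicographically first length-3 string in L(M) \ L(N).

011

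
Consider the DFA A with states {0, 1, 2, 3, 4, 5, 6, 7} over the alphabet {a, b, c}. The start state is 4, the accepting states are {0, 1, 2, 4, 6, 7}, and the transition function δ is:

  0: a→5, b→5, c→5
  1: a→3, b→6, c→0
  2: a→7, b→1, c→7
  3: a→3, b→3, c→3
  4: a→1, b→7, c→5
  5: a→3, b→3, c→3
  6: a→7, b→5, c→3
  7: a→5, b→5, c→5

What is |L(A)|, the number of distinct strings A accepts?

The useful subgraph on states {0, 1, 4, 6, 7} is acyclic, so L(A) is finite; the longest accepting path visits 4 useful states, giving maximum string length 3.
Counting accepting paths from 4 by length: 1 of length 0, 2 of length 1, 2 of length 2, 1 of length 3. Total 6.

6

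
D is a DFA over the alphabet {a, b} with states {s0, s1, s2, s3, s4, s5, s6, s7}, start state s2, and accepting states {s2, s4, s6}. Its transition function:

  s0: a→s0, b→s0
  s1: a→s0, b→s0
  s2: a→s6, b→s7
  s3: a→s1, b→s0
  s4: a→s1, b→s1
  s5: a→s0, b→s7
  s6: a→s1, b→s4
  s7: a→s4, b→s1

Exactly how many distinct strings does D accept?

4

The useful subgraph on states {s2, s4, s6, s7} is acyclic, so L(D) is finite; the longest accepting path visits 3 useful states, giving maximum string length 2.
Counting accepting paths from s2 by length: 1 of length 0, 1 of length 1, 2 of length 2. Total 4.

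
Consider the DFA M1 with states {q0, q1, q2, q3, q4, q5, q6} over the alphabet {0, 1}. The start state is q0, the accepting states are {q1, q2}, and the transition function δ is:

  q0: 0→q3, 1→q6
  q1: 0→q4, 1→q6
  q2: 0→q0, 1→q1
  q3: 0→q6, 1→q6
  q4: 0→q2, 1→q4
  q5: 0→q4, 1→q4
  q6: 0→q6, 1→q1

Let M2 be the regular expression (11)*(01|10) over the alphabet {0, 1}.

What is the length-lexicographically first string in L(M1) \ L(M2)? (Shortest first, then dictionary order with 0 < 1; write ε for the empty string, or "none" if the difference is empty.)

11

The string 11 is accepted by M1 but not by M2.
No shorter string lies in the difference, and 11 is the lexicographically first length-2 string in L(M1) \ L(M2).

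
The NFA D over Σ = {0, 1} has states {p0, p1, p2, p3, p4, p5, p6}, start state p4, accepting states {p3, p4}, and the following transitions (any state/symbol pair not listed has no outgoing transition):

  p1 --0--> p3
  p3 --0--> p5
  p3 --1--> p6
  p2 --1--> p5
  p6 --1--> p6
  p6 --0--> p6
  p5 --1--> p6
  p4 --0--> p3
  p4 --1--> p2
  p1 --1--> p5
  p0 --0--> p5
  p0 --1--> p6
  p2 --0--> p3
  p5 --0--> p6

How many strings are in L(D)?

3

The useful subgraph on states {p2, p3, p4} is acyclic, so L(D) is finite; the longest accepting path visits 3 useful states, giving maximum string length 2.
Counting accepting paths from p4 by length: 1 of length 0, 1 of length 1, 1 of length 2. Total 3.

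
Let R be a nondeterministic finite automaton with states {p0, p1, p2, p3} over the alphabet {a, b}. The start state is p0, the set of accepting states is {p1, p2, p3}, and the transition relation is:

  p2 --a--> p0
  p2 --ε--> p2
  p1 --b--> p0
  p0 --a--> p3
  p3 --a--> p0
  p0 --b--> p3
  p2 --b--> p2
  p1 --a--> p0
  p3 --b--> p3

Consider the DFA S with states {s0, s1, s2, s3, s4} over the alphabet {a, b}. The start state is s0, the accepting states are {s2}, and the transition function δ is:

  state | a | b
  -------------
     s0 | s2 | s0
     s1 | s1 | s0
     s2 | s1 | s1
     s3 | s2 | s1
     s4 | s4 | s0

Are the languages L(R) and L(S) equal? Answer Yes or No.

The string b is accepted by R but rejected by S.
So L(R) ≠ L(S).

No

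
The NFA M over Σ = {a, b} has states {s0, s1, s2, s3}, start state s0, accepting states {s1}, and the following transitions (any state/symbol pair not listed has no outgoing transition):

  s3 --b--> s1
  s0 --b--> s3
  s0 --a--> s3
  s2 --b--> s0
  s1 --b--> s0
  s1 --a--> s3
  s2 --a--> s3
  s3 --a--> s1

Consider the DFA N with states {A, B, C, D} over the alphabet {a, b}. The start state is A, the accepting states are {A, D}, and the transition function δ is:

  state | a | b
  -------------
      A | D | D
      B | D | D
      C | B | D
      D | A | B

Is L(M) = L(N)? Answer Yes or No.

The string ab is accepted by M but rejected by N.
So L(M) ≠ L(N).

No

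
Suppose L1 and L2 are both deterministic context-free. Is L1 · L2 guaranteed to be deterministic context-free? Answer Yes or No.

No

Take L₁ = {ε, c} (finite, hence regular and DCFL) and L₂ = {c aⁿbⁿ : n≥0} ∪ {cc aⁿb²ⁿ : n≥0} (a DCFL: the number of leading c's tells the DPDA whether to pop one stack symbol per b or per two b's). Then L₁L₂ ∩ cca⁺b* = {cc aⁿbⁿ : n≥1} ∪ {cc aⁿb²ⁿ : n≥1}. If L₁L₂ were a DCFL, so would be this intersection with a regular set, and a DPDA for it started from its configuration after reading cc would accept {aⁿbⁿ : n≥1} ∪ {aⁿb²ⁿ : n≥1}, which no deterministic PDA accepts (a DPDA for it would have a single run on aⁿb²ⁿ, accepting after the prefix aⁿbⁿ and accepting again after n more b's; an ordinary PDA that simulates it on a's and b's and, at any moment when it is accepting, may switch to reading only a fresh letter d while feeding each d to the simulation as a b, would accept aⁱbʲdᵏ (k≥1) exactly when both aⁱbʲ and aⁱbʲ⁺ᵏ are in the language, i.e. its language intersected with the regular set a*b*d⁺ would be exactly {aⁿbⁿdⁿ : n≥1} — impossible, since context-free languages are closed under intersection with regular sets and {aⁿbⁿdⁿ} is not context-free). Hence L₁L₂ is not a DCFL.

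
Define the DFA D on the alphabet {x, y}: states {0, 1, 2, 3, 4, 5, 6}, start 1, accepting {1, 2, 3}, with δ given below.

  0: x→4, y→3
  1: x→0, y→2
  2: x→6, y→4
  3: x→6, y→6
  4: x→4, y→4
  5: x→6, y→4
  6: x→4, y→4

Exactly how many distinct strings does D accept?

The useful subgraph on states {0, 1, 2, 3} is acyclic, so L(D) is finite; the longest accepting path visits 3 useful states, giving maximum string length 2.
Counting accepting paths from 1 by length: 1 of length 0, 1 of length 1, 1 of length 2. Total 3.

3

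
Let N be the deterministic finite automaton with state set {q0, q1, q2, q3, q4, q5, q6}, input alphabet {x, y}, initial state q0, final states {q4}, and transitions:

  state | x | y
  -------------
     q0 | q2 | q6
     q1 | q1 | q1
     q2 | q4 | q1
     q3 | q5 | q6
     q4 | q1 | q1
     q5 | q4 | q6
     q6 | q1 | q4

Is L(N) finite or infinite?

finite

The useful states (reachable from q0 and able to reach an accepting state) are {q0, q2, q4, q6}.
Restricted to these states the transition graph has no cycle, so every accepting path has bounded length and L is finite.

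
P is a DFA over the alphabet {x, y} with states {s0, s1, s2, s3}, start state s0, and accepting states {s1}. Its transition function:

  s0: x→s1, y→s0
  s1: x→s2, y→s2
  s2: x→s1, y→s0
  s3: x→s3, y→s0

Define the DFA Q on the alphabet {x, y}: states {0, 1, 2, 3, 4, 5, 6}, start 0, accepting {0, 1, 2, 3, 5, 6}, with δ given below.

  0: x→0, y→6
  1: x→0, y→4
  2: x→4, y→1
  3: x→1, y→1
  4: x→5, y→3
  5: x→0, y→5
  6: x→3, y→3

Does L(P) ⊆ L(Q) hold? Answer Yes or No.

Exploring the product automaton P × Q from the start pair (s0, 0), following both machines on each input symbol, reaches 15 state pairs: (s0, 0), (s1, 0), (s0, 6), (s2, 0), (s2, 6), (s1, 3), (s0, 3), (s2, 1), (s1, 1), (s0, 1), (s0, 4), (s2, 4), (s1, 5), (s2, 5), (s0, 5).
P accepts in {s1} and Q accepts in {0, 1, 2, 3, 5, 6}. The reachable pairs whose P-component is accepting are (s1, 0), (s1, 3), (s1, 1), (s1, 5); in each of them the Q-component is accepting too, so the product for L(P) \ L(Q) (P-component accepting, Q-component rejecting) has no reachable accepting pair and the difference is empty.
Hence every string in L(P) is also in L(Q).

Yes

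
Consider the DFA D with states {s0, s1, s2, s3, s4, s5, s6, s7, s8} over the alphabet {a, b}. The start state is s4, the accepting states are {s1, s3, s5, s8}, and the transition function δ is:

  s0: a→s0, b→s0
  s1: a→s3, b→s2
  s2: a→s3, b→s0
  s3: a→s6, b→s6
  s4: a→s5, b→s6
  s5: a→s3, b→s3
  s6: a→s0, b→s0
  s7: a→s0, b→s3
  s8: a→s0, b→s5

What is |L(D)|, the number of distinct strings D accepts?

The useful subgraph on states {s3, s4, s5} is acyclic, so L(D) is finite; the longest accepting path visits 3 useful states, giving maximum string length 2.
Counting accepting paths from s4 by length: 1 of length 1, 2 of length 2. Total 3.

3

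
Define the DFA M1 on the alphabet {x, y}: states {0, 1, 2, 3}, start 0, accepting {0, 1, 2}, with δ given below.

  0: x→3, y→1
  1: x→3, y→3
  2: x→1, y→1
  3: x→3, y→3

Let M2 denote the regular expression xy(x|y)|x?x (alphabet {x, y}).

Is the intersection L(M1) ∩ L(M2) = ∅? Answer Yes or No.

Converting the expression M2 to a DFA (subset construction, then merging equivalent states) gives the minimal DFA with states {r0, r1, r2, r3, r4}, start state r0, accepting states {r1, r3} and transitions r0: x→r1, y→r2; r1: x→r3, y→r4; r2: x→r2, y→r2; r3: x→r2, y→r2; r4: x→r3, y→r3.
Exploring the product automaton M1 × M2 from the start pair (0, r0), following both machines on each input symbol, reaches 6 state pairs: (0, r0), (3, r1), (1, r2), (3, r3), (3, r4), (3, r2).
M1 accepts in {0, 1, 2} and M2 accepts in {r1, r3}; no reachable pair has both components accepting, so no string drives both machines to acceptance simultaneously and L(M1) ∩ L(M2) = ∅.
So no string is accepted by both, and the intersection is empty.

Yes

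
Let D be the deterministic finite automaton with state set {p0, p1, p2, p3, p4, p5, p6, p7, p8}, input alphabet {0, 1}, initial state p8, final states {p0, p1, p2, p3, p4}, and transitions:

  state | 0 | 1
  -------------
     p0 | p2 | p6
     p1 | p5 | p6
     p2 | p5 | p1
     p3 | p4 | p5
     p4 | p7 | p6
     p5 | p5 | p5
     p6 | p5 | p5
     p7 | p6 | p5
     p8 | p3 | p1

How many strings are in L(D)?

3

The useful subgraph on states {p1, p3, p4, p8} is acyclic, so L(D) is finite; the longest accepting path visits 3 useful states, giving maximum string length 2.
Counting accepting paths from p8 by length: 2 of length 1, 1 of length 2. Total 3.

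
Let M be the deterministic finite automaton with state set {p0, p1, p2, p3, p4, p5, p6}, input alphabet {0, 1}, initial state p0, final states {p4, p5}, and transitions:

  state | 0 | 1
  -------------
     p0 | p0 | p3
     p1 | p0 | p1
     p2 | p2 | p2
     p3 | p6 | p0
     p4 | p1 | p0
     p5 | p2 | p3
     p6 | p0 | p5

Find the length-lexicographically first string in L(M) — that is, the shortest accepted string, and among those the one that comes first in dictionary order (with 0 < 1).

A breadth-first search from p0 reaches an accepting state first via the path p0 → p3 → p6 → p5 on input 101.
No string of length < 3 is accepted (BFS exhausts all shorter strings without reaching an accepting state), and 101 is the lexicographically least accepting string of length 3.

101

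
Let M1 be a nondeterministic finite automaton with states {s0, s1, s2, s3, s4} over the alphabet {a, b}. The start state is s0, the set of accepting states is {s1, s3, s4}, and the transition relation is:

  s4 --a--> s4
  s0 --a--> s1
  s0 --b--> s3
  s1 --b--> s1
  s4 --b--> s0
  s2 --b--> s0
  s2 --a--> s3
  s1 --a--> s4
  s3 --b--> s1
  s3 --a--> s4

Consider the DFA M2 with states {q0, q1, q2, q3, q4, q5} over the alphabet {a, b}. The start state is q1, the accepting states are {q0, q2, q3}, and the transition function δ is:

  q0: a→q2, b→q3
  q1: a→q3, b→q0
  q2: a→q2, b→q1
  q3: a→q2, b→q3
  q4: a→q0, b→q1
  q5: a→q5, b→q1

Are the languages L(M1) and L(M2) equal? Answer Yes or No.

Yes

Exploring the product automaton M1 × M2 from the start pair (s0, q1), following both machines on each input symbol, reaches 4 state pairs: (s0, q1), (s1, q3), (s3, q0), (s4, q2).
M1 accepts in {s1, s3, s4} and M2 accepts in {q0, q2, q3}. In every reachable pair the two components are either both accepting — (s1, q3), (s3, q0), (s4, q2) — or both non-accepting, so no string is accepted by exactly one of the machines: L(M1) \ L(M2) and L(M2) \ L(M1) are both empty.
Hence every string is accepted by M1 iff it is accepted by M2, and the two languages coincide.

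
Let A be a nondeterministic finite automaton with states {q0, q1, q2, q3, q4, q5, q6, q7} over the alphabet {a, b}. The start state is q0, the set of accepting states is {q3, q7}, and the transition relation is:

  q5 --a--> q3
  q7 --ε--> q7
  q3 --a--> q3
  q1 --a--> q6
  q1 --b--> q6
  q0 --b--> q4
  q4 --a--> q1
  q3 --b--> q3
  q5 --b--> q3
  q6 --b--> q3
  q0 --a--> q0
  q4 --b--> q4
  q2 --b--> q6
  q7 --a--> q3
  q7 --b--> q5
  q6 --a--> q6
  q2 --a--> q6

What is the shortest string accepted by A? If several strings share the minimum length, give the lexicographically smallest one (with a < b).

A breadth-first search from q0 reaches an accepting state first via the path q0 → q4 → q1 → q6 → q3 on input baab.
No string of length < 4 is accepted (BFS exhausts all shorter strings without reaching an accepting state), and baab is the lexicographically least accepting string of length 4.

baab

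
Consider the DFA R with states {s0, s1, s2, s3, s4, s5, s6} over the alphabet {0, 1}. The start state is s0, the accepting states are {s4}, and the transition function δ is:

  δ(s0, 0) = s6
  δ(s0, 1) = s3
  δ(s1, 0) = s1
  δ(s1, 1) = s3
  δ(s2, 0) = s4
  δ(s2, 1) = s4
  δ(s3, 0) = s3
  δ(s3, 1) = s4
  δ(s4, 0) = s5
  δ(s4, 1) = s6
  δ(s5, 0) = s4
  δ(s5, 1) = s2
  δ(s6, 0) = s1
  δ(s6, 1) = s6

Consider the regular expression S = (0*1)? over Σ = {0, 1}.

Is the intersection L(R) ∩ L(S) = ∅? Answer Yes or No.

Yes

Converting the expression S to a DFA (subset construction, then merging equivalent states) gives the minimal DFA with states {r0, r1, r2, r3}, start state r0, accepting states {r0, r2} and transitions r0: 0→r1, 1→r2; r1: 0→r1, 1→r2; r2: 0→r3, 1→r3; r3: 0→r3, 1→r3.
Exploring the product automaton R × S from the start pair (s0, r0), following both machines on each input symbol, reaches 11 state pairs: (s0, r0), (s6, r1), (s3, r2), (s1, r1), (s6, r2), (s3, r3), (s4, r3), (s1, r3), (s6, r3), (s5, r3), (s2, r3).
R accepts in {s4} and S accepts in {r0, r2}; no reachable pair has both components accepting, so no string drives both machines to acceptance simultaneously and L(R) ∩ L(S) = ∅.
So no string is accepted by both, and the intersection is empty.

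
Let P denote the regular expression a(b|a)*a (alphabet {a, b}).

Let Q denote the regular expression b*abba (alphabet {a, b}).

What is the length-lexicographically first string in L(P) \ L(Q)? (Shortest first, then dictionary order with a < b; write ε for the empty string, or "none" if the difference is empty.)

The string aa is accepted by P but not by Q.
No shorter string lies in the difference, and aa is the lexicographically first length-2 string in L(P) \ L(Q).

aa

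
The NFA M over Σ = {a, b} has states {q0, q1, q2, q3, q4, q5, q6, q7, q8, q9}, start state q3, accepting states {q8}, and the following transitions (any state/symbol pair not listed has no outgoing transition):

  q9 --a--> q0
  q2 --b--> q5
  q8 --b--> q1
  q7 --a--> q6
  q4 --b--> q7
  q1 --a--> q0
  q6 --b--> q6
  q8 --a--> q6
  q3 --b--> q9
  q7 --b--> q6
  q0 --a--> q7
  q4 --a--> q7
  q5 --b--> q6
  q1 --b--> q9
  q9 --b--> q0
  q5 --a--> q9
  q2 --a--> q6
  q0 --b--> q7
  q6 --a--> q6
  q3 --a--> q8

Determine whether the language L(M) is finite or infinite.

The useful states (reachable from q3 and able to reach an accepting state) are {q3, q8}.
Restricted to these states the transition graph has no cycle, so every accepting path has bounded length and L is finite.

finite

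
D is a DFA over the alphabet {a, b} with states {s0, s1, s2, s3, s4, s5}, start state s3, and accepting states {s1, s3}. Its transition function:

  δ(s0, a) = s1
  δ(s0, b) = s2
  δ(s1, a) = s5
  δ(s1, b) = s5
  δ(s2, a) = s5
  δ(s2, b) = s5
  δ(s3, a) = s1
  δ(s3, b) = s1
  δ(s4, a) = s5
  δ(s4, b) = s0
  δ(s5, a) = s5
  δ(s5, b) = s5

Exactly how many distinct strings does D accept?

3

The useful subgraph on states {s1, s3} is acyclic, so L(D) is finite; the longest accepting path visits 2 useful states, giving maximum string length 1.
Counting accepting paths from s3 by length: 1 of length 0, 2 of length 1. Total 3.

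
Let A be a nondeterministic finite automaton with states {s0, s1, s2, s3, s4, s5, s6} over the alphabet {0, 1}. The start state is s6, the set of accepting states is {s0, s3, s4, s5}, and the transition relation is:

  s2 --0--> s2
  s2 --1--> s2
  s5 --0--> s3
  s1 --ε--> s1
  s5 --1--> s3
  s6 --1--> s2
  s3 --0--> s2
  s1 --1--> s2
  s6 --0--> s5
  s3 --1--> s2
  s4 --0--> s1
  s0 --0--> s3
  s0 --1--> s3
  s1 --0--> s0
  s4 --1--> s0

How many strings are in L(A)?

3

The useful subgraph on states {s3, s5, s6} is acyclic, so L(A) is finite; the longest accepting path visits 3 useful states, giving maximum string length 2.
Counting accepting paths from s6 by length: 1 of length 1, 2 of length 2. Total 3.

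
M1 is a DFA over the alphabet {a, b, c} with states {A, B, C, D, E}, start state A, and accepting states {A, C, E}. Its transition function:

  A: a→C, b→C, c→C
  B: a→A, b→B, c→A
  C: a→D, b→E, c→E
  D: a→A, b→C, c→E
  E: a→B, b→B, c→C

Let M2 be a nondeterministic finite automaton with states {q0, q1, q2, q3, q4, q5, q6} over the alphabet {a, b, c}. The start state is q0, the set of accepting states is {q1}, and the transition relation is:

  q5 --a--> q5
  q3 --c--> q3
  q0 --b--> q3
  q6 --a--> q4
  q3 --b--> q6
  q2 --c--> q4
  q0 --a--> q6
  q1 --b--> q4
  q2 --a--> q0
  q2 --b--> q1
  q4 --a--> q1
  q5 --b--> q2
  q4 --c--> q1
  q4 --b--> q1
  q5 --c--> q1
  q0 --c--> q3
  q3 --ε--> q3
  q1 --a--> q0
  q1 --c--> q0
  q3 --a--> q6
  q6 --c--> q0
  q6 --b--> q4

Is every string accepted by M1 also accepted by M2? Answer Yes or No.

No

The empty string ε is in L(M1) but not in L(M2).
So L(M1) ⊄ L(M2).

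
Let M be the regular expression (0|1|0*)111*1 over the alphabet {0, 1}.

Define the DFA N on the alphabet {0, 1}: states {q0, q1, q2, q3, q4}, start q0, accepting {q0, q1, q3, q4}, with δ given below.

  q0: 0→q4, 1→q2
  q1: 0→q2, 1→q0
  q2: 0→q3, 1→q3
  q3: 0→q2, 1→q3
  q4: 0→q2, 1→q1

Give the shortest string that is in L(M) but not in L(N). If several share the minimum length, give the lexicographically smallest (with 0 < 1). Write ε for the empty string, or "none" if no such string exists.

The string 0111 is accepted by M but not by N.
No shorter string lies in the difference, and 0111 is the lexicographically first length-4 string in L(M) \ L(N).

0111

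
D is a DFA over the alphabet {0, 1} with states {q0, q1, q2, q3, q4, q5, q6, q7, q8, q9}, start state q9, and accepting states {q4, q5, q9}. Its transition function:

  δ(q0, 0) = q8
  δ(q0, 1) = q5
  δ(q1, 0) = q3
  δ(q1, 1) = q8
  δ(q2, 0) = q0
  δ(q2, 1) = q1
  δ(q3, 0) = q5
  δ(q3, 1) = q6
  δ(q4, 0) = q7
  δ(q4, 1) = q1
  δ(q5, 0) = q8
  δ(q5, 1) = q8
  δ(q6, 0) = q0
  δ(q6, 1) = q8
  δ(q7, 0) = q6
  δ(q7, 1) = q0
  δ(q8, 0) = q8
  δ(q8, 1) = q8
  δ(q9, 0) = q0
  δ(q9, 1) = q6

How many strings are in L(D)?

The useful subgraph on states {q0, q5, q6, q9} is acyclic, so L(D) is finite; the longest accepting path visits 4 useful states, giving maximum string length 3.
Counting accepting paths from q9 by length: 1 of length 0, 1 of length 2, 1 of length 3. Total 3.

3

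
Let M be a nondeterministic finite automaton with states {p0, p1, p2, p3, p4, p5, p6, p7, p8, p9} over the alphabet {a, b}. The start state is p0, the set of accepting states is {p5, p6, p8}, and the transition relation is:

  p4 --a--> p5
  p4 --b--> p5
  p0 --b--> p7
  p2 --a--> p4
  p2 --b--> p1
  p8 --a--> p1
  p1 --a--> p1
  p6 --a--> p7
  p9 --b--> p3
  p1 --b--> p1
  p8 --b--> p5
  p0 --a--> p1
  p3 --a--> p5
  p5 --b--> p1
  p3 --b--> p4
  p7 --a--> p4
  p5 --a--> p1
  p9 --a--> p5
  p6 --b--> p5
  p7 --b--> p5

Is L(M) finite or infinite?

finite

The useful states (reachable from p0 and able to reach an accepting state) are {p0, p4, p5, p7}.
Restricted to these states the transition graph has no cycle, so every accepting path has bounded length and L is finite.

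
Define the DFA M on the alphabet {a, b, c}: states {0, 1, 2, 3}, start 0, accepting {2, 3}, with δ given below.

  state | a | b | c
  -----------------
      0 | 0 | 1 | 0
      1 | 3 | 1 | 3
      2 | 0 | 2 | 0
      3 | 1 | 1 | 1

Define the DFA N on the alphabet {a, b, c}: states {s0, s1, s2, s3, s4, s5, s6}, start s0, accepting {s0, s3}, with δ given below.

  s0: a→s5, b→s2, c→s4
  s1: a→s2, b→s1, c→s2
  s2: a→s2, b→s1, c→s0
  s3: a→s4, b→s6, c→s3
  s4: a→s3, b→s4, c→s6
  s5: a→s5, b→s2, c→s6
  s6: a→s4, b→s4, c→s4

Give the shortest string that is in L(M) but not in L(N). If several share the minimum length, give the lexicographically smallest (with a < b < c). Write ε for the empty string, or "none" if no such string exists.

The string ba is accepted by M but not by N.
No shorter string lies in the difference, and ba is the lexicographically first length-2 string in L(M) \ L(N).

ba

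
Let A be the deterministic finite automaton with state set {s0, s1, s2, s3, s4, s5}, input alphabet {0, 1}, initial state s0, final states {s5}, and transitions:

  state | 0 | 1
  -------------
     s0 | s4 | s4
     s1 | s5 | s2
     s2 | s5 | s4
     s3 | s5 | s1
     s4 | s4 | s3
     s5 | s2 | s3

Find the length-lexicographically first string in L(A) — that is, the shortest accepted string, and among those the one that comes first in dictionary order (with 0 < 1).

010

A breadth-first search from s0 reaches an accepting state first via the path s0 → s4 → s3 → s5 on input 010.
No string of length < 3 is accepted (BFS exhausts all shorter strings without reaching an accepting state), and 010 is the lexicographically least accepting string of length 3.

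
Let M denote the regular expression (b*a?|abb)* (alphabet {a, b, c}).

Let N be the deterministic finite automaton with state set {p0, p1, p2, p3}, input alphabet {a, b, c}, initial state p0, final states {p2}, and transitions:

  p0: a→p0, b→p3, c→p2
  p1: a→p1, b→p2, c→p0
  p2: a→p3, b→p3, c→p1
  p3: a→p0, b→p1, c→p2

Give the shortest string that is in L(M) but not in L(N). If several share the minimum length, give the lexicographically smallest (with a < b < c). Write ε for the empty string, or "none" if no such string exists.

ε

The empty string ε is accepted by M but not by N.
Since ε is the unique shortest string, it is the required witness.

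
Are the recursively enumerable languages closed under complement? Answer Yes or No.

If both L and its complement were r.e., running the two recognisers in parallel would decide L, so L would be recursive; but there are r.e. languages that are not recursive (e.g. the halting problem), and their complements are therefore not r.e.

No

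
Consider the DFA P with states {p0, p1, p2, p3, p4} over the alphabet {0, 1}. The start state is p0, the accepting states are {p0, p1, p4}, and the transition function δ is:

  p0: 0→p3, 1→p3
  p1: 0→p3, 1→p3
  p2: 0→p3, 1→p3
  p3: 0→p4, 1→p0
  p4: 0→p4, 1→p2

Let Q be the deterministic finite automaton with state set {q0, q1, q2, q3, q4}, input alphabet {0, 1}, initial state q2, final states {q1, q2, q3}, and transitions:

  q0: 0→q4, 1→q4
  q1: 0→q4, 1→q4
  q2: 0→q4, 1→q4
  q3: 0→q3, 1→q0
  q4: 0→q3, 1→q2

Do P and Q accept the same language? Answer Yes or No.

Yes

Exploring the product automaton P × Q from the start pair (p0, q2), following both machines on each input symbol, reaches 4 state pairs: (p0, q2), (p3, q4), (p4, q3), (p2, q0).
P accepts in {p0, p1, p4} and Q accepts in {q1, q2, q3}. In every reachable pair the two components are either both accepting — (p0, q2), (p4, q3) — or both non-accepting, so no string is accepted by exactly one of the machines: L(P) \ L(Q) and L(Q) \ L(P) are both empty.
Hence every string is accepted by P iff it is accepted by Q, and the two languages coincide.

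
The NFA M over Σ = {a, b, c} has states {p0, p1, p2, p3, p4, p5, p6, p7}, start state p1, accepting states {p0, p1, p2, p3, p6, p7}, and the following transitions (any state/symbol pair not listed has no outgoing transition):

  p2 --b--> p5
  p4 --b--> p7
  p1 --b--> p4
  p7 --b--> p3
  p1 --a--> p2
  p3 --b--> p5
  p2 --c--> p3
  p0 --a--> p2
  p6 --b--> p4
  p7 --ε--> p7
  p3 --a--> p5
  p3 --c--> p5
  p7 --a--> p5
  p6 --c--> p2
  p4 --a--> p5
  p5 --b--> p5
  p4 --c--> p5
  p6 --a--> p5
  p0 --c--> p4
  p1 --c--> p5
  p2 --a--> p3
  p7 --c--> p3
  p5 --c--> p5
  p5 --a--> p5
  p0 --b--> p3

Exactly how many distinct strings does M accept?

7

The useful subgraph on states {p1, p2, p3, p4, p7} is acyclic, so L(M) is finite; the longest accepting path visits 4 useful states, giving maximum string length 3.
Counting accepting paths from p1 by length: 1 of length 0, 1 of length 1, 3 of length 2, 2 of length 3. Total 7.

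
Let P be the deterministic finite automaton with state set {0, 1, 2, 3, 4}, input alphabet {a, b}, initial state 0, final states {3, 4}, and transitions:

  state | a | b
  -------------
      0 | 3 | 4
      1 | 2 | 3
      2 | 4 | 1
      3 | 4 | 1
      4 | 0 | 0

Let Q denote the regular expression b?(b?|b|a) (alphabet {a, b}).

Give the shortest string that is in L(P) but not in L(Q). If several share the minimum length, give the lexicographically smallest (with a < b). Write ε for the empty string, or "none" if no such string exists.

aa

The string aa is accepted by P but not by Q.
No shorter string lies in the difference, and aa is the lexicographically first length-2 string in L(P) \ L(Q).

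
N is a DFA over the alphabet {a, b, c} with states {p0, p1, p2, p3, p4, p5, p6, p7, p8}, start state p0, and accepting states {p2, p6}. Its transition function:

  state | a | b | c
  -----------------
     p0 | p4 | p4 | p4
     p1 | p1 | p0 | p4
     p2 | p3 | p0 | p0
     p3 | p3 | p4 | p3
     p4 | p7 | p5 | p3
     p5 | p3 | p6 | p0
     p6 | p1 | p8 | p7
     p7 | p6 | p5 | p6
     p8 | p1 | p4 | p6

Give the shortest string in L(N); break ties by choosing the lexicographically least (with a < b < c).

A breadth-first search from p0 reaches an accepting state first via the path p0 → p4 → p7 → p6 on input aaa.
No string of length < 3 is accepted (BFS exhausts all shorter strings without reaching an accepting state), and aaa is the lexicographically least accepting string of length 3.

aaa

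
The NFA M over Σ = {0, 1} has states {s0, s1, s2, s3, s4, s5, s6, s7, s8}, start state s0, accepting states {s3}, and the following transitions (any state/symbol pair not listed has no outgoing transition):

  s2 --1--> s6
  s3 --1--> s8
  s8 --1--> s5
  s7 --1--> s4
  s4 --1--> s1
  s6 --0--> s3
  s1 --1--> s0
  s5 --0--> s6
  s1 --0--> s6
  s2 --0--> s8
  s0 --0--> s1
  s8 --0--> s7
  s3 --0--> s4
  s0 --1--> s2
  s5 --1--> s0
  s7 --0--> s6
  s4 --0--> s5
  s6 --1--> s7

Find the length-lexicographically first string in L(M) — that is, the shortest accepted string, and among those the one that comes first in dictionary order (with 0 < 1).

000

A breadth-first search from s0 reaches an accepting state first via the path s0 → s1 → s6 → s3 on input 000.
No string of length < 3 is accepted (BFS exhausts all shorter strings without reaching an accepting state), and 000 is the lexicographically least accepting string of length 3.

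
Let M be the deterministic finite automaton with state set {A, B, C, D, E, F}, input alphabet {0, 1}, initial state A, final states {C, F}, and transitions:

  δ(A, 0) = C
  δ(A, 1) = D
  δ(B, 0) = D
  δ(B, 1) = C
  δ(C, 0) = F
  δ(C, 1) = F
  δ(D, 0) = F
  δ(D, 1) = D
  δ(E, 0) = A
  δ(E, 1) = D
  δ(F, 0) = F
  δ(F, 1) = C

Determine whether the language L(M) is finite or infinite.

infinite

State C is reachable from the start and can reach an accepting state, and it lies on the cycle C → F → C.
Traversing that cycle any number of times yields accepted strings of unbounded length, so the language is infinite.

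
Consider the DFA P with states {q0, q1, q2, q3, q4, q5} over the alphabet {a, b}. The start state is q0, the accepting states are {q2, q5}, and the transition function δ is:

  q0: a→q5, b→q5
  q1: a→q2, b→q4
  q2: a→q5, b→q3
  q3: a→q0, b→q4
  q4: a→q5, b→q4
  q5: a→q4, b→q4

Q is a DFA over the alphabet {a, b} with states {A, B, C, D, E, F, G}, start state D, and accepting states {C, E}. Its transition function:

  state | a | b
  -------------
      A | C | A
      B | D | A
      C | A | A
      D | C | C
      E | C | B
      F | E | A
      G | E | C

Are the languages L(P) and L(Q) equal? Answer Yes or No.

Exploring the product automaton P × Q from the start pair (q0, D), following both machines on each input symbol, reaches 3 state pairs: (q0, D), (q5, C), (q4, A).
P accepts in {q2, q5} and Q accepts in {C, E}. In every reachable pair the two components are either both accepting — (q5, C) — or both non-accepting, so no string is accepted by exactly one of the machines: L(P) \ L(Q) and L(Q) \ L(P) are both empty.
Hence every string is accepted by P iff it is accepted by Q, and the two languages coincide.

Yes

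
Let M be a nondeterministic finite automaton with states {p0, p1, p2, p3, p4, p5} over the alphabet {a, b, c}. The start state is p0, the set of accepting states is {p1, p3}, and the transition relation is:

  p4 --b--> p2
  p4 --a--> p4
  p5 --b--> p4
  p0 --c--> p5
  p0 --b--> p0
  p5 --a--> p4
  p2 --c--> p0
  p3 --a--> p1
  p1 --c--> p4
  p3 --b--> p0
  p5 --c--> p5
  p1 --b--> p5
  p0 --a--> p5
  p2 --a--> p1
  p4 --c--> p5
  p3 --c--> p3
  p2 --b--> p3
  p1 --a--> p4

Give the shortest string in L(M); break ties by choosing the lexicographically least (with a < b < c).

A breadth-first search from p0 reaches an accepting state first via the path p0 → p5 → p4 → p2 → p1 on input aaba.
No string of length < 4 is accepted (BFS exhausts all shorter strings without reaching an accepting state), and aaba is the lexicographically least accepting string of length 4.

aaba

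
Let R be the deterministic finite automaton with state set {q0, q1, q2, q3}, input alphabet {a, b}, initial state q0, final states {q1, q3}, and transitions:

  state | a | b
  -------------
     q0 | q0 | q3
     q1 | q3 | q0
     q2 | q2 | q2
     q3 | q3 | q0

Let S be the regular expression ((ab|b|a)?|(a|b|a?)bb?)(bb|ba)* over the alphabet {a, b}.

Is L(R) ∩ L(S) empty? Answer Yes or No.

No

The string b is accepted by both R and S.
Hence L(R) ∩ L(S) ≠ ∅.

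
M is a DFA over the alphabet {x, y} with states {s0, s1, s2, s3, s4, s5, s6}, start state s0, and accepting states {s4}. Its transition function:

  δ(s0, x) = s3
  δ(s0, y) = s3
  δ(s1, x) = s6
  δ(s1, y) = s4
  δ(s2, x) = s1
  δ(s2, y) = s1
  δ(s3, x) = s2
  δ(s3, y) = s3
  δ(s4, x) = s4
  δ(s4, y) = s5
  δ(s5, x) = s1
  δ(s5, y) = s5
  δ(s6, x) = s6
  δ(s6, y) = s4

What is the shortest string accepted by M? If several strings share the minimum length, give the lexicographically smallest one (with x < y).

A breadth-first search from s0 reaches an accepting state first via the path s0 → s3 → s2 → s1 → s4 on input xxxy.
No string of length < 4 is accepted (BFS exhausts all shorter strings without reaching an accepting state), and xxxy is the lexicographically least accepting string of length 4.

xxxy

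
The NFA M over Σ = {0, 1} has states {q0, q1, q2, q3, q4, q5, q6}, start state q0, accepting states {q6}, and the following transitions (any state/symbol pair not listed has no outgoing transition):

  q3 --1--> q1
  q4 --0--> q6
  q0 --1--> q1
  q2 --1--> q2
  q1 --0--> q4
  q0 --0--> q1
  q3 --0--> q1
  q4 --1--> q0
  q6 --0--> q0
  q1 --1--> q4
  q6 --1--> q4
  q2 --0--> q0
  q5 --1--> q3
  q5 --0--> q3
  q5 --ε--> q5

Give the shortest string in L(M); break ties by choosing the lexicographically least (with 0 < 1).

000

A breadth-first search from q0 reaches an accepting state first via the path q0 → q1 → q4 → q6 on input 000.
No string of length < 3 is accepted (BFS exhausts all shorter strings without reaching an accepting state), and 000 is the lexicographically least accepting string of length 3.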